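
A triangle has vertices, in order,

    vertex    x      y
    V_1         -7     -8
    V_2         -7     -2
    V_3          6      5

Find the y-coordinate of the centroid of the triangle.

-5/3

Apply the surveyor's formula. First the cross-terms c_i = x_i·y_{i+1} − x_{i+1}·y_i:
  -42, -23, -13  ⇒  2A = -78, A = -39.
Then Σ (y_i + y_{i+1})·c_i = 390, so ȳ = 390 / (6·(-39)) = -5/3.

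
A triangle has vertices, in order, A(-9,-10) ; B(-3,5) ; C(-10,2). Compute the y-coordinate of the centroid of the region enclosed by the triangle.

Apply Gauss's area formula. First the cross-terms c_i = x_i·y_{i+1} − x_{i+1}·y_i:
  -75, 44, 118  ⇒  2A = 87, A = 43.5.
Then Σ (y_i + y_{i+1})·c_i = -261, so ȳ = -261 / (6·43.5) = -1.

-1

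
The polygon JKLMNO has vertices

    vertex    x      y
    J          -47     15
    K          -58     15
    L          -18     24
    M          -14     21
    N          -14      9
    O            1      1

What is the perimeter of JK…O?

|JK| = √((-11)² + (0)²) = √121 = 11
|KL| = √((40)² + (9)²) = √1681 = 41
|LM| = √((4)² + (-3)²) = √25 = 5
|MN| = √((0)² + (-12)²) = √144 = 12
|NO| = √((15)² + (-8)²) = √289 = 17
|OJ| = √((-48)² + (14)²) = √2500 = 50
Perimeter = 11 + 41 + 5 + 12 + 17 + 50 = 136.

136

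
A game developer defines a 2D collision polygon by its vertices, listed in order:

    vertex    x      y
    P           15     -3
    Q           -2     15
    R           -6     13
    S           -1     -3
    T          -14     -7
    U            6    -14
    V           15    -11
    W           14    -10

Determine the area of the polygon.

386.5

Apply the shoelace (surveyor's) formula: 2A = Σ (x_i·y_{i+1} − x_{i+1}·y_i), indices taken mod 8.
Σ = (219) + (64) + (31) + (-35) + (238) + (144) + (4) + (108) = 773
Area = |Σ|/2 = 386.5.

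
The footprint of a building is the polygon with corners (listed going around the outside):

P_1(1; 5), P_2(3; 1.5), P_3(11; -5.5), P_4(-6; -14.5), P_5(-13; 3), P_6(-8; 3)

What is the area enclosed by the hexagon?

251.75

Σ = (-13.5) + (-33) + (-192.5) + (-206.5) + (-15) + (-43) = -503.5
Area = |Σ|/2 = 251.75.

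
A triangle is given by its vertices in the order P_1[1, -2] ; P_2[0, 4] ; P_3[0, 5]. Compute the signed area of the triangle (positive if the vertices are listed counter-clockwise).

Σ = (4) + (0) + (-5) = -1
Signed area = Σ/2 = -0.5 (negative ⇒ clockwise traversal).

-0.5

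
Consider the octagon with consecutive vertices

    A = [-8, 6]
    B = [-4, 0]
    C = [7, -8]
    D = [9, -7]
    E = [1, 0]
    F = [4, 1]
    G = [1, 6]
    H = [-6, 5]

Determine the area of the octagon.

Apply the surveyor's formula: 2A = Σ (x_i·y_{i+1} − x_{i+1}·y_i), indices taken mod 8.
Σ = (24) + (32) + (23) + (7) + (1) + (23) + (41) + (4) = 155
Area = |Σ|/2 = 77.5.

77.5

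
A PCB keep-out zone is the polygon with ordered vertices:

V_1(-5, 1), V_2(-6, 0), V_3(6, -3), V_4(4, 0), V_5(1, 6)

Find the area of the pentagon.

45.5

Cross-terms: 6, 18, 12, 24, 31  ⇒  Σ = 91
Area = |Σ|/2 = 45.5.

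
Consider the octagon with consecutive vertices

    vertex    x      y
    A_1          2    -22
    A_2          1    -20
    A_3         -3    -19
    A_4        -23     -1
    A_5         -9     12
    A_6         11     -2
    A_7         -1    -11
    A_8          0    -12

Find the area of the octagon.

Apply the shoelace (surveyor's) formula: 2A = Σ (x_i·y_{i+1} − x_{i+1}·y_i), indices taken mod 8.
Σ = (-18) + (-79) + (-434) + (-285) + (-114) + (-123) + (12) + (24) = -1017
Area = |Σ|/2 = 508.5.

508.5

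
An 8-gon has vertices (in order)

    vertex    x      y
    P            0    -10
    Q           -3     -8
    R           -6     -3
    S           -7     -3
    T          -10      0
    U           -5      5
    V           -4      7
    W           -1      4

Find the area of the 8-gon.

Apply the shoelace formula: 2A = Σ (x_i·y_{i+1} − x_{i+1}·y_i), indices taken mod 8.
Σ = (-30) + (-39) + (-3) + (-30) + (-50) + (-15) + (-9) + (10) = -166
Area = |Σ|/2 = 83.

83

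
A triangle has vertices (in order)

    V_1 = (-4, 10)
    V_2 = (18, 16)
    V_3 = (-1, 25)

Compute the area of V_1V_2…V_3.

156

Σ = (-244) + (466) + (90) = 312
Area = |Σ|/2 = 156.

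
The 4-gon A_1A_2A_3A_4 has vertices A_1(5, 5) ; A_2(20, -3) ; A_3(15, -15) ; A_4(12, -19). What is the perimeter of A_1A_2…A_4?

60

|A_1A_2| = √((15)² + (-8)²) = √289 = 17
|A_2A_3| = √((-5)² + (-12)²) = √169 = 13
|A_3A_4| = √((-3)² + (-4)²) = √25 = 5
|A_4A_1| = √((-7)² + (24)²) = √625 = 25
Perimeter = 17 + 13 + 5 + 25 = 60.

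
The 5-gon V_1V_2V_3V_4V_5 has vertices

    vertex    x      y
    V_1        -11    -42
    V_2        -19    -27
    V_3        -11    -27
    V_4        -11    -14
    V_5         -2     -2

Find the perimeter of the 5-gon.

|V_1V_2| = √((-8)² + (15)²) = √289 = 17
|V_2V_3| = √((8)² + (0)²) = √64 = 8
|V_3V_4| = √((0)² + (13)²) = √169 = 13
|V_4V_5| = √((9)² + (12)²) = √225 = 15
|V_5V_1| = √((-9)² + (-40)²) = √1681 = 41
Perimeter = 17 + 8 + 13 + 15 + 41 = 94.

94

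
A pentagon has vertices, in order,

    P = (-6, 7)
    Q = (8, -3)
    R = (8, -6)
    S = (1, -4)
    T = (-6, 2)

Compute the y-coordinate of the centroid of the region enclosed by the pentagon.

-7/30

Apply Gauss's area formula. First the cross-terms c_i = x_i·y_{i+1} − x_{i+1}·y_i:
  -38, -24, -26, -22, -30  ⇒  2A = -140, A = -70.
Then Σ (y_i + y_{i+1})·c_i = 98, so ȳ = 98 / (6·(-70)) = -7/30.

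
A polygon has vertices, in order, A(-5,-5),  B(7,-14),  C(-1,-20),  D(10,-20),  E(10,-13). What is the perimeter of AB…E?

60

|AB| = √((12)² + (-9)²) = √225 = 15
|BC| = √((-8)² + (-6)²) = √100 = 10
|CD| = √((11)² + (0)²) = √121 = 11
|DE| = √((0)² + (7)²) = √49 = 7
|EA| = √((-15)² + (8)²) = √289 = 17
Perimeter = 15 + 10 + 11 + 7 + 17 = 60.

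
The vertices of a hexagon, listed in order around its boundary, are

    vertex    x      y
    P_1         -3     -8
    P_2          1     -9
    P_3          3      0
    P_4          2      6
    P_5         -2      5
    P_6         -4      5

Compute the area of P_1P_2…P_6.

Apply Gauss's area formula: 2A = Σ (x_i·y_{i+1} − x_{i+1}·y_i), indices taken mod 6.
P_1→P_2: (-3)(-9) − (1)(-8) = 35
P_2→P_3: (1)(0) − (3)(-9) = 27
P_3→P_4: (3)(6) − (2)(0) = 18
P_4→P_5: (2)(5) − (-2)(6) = 22
P_5→P_6: (-2)(5) − (-4)(5) = 10
P_6→P_1: (-4)(-8) − (-3)(5) = 47
Σ = 159
Area = |Σ|/2 = 79.5.

79.5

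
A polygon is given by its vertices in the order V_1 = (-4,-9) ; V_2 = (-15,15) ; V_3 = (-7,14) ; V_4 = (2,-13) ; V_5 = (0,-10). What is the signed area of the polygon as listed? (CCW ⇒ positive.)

Apply the shoelace formula: 2A = Σ (x_i·y_{i+1} − x_{i+1}·y_i), indices taken mod 5.
V_1→V_2: (-4)(15) − (-15)(-9) = -195
V_2→V_3: (-15)(14) − (-7)(15) = -105
V_3→V_4: (-7)(-13) − (2)(14) = 63
V_4→V_5: (2)(-10) − (0)(-13) = -20
V_5→V_1: (0)(-9) − (-4)(-10) = -40
Σ = -297
Signed area = Σ/2 = -148.5 (negative ⇒ clockwise traversal).

-148.5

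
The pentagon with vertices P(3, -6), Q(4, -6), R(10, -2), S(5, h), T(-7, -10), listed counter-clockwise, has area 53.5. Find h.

1

The doubled signed area Σ (x_i y_{i+1} − x_{i+1} y_i) is linear in h.
With h=0 it equals 90; the coefficient of h is 17 (from the two edges through S).
So 17·h + 90 = 2·53.5 = 107 ⇒ h = 1.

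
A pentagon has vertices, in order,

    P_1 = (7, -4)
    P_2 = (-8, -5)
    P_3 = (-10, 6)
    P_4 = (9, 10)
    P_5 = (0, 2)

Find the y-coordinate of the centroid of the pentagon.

Apply the shoelace (surveyor's) formula. First the cross-terms c_i = x_i·y_{i+1} − x_{i+1}·y_i:
  -67, -98, -154, 18, -14  ⇒  2A = -315, A = -157.5.
Then Σ (y_i + y_{i+1})·c_i = -1715, so ȳ = -1715 / (6·(-157.5)) = 49/27.

49/27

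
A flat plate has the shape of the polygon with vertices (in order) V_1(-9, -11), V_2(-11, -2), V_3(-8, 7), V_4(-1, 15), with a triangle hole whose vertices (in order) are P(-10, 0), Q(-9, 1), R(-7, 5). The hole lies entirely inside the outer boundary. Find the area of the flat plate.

80.5

Outer boundary:
Σ = (-103) + (-93) + (-113) + (146) = -163
Area = |Σ|/2 = 81.5.
Hole:
Apply the shoelace formula: 2A = Σ (x_i·y_{i+1} − x_{i+1}·y_i), indices taken mod 3.
Σ = (-10) + (-38) + (50) = 2
Area = |Σ|/2 = 1.
Net area = 81.5 − 1 = 80.5.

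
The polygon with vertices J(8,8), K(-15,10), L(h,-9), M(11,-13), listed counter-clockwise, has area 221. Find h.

The doubled signed area Σ (x_i y_{i+1} − x_{i+1} y_i) is linear in h.
With h=0 it equals 626; the coefficient of h is -23 (from the two edges through L).
So -23·h + 626 = 2·221 = 442 ⇒ h = 8.

8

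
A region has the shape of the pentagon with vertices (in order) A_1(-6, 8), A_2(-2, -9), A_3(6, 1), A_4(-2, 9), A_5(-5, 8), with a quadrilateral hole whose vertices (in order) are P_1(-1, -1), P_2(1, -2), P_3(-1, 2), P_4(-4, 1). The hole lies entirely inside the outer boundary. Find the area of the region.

Outer boundary:
Apply the surveyor's formula: 2A = Σ (x_i·y_{i+1} − x_{i+1}·y_i), indices taken mod 5.
Cross-terms: 70, 52, 56, 29, 8  ⇒  Σ = 215
Area = |Σ|/2 = 107.5.
Hole:
Σ = (3) + (0) + (7) + (5) = 15
Area = |Σ|/2 = 7.5.
Net area = 107.5 − 7.5 = 100.

100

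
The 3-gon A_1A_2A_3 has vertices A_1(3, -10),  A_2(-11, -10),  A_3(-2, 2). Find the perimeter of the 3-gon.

|A_1A_2| = √((-14)² + (0)²) = √196 = 14
|A_2A_3| = √((9)² + (12)²) = √225 = 15
|A_3A_1| = √((5)² + (-12)²) = √169 = 13
Perimeter = 14 + 15 + 13 = 42.

42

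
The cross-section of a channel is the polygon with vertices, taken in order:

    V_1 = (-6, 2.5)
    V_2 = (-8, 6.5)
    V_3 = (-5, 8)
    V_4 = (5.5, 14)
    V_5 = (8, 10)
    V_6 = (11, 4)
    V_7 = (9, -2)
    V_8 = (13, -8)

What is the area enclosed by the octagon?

Σ = (-19) + (-31.5) + (-114) + (-57) + (-78) + (-58) + (-46) + (-15.5) = -419
Area = |Σ|/2 = 209.5.

209.5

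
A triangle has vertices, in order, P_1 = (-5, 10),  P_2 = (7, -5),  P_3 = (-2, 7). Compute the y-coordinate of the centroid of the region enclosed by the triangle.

4

Apply Gauss's area formula. First the cross-terms c_i = x_i·y_{i+1} − x_{i+1}·y_i:
  -45, 39, 15  ⇒  2A = 9, A = 4.5.
Then Σ (y_i + y_{i+1})·c_i = 108, so ȳ = 108 / (6·4.5) = 4.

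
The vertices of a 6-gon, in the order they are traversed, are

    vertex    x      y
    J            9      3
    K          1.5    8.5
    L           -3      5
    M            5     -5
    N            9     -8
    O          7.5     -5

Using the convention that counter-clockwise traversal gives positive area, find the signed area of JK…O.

91.25

Apply Gauss's area formula: 2A = Σ (x_i·y_{i+1} − x_{i+1}·y_i), indices taken mod 6.
Cross-terms: 72, 33, -10, 5, 15, 67.5  ⇒  Σ = 182.5
Signed area = Σ/2 = 91.25 (positive ⇒ counter-clockwise traversal).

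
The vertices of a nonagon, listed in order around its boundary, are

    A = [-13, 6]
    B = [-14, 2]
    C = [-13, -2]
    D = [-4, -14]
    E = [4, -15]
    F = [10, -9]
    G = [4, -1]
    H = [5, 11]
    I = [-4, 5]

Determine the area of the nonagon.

350.5

Apply the shoelace formula: 2A = Σ (x_i·y_{i+1} − x_{i+1}·y_i), indices taken mod 9.
Σ = (58) + (54) + (174) + (116) + (114) + (26) + (49) + (69) + (41) = 701
Area = |Σ|/2 = 350.5.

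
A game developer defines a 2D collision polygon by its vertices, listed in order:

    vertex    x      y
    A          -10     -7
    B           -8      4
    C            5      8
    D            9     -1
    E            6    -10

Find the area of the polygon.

241.5

A→B: (-10)(4) − (-8)(-7) = -96
B→C: (-8)(8) − (5)(4) = -84
C→D: (5)(-1) − (9)(8) = -77
D→E: (9)(-10) − (6)(-1) = -84
E→A: (6)(-7) − (-10)(-10) = -142
Σ = -483
Area = |Σ|/2 = 241.5.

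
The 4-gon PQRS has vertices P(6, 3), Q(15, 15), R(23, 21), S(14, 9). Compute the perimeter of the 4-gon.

50

|PQ| = √((9)² + (12)²) = √225 = 15
|QR| = √((8)² + (6)²) = √100 = 10
|RS| = √((-9)² + (-12)²) = √225 = 15
|SP| = √((-8)² + (-6)²) = √100 = 10
Perimeter = 15 + 10 + 15 + 10 = 50.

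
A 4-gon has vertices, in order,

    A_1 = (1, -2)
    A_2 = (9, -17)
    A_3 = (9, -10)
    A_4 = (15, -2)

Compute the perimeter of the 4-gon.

|A_1A_2| = √((8)² + (-15)²) = √289 = 17
|A_2A_3| = √((0)² + (7)²) = √49 = 7
|A_3A_4| = √((6)² + (8)²) = √100 = 10
|A_4A_1| = √((-14)² + (0)²) = √196 = 14
Perimeter = 17 + 7 + 10 + 14 = 48.

48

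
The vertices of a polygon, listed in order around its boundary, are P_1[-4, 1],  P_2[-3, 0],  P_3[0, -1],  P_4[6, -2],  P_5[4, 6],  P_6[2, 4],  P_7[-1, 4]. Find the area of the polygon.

43.5

Apply the shoelace formula: 2A = Σ (x_i·y_{i+1} − x_{i+1}·y_i), indices taken mod 7.
Cross-terms: 3, 3, 6, 44, 4, 12, 15  ⇒  Σ = 87
Area = |Σ|/2 = 43.5.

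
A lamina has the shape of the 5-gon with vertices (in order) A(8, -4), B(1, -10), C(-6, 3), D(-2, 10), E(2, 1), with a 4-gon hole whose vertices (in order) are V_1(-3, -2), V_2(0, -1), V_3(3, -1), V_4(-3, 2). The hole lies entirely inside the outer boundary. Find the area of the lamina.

Outer boundary:
Apply the surveyor's formula: 2A = Σ (x_i·y_{i+1} − x_{i+1}·y_i), indices taken mod 5.
Σ = (-76) + (-57) + (-54) + (-22) + (-16) = -225
Area = |Σ|/2 = 112.5.
Hole:
Apply the shoelace formula: 2A = Σ (x_i·y_{i+1} − x_{i+1}·y_i), indices taken mod 4.
Σ = (3) + (3) + (3) + (12) = 21
Area = |Σ|/2 = 10.5.
Net area = 112.5 − 10.5 = 102.

102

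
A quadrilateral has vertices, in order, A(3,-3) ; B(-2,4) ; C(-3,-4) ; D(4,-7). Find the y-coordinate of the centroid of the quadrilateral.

-491/216

Apply the surveyor's formula. First the cross-terms c_i = x_i·y_{i+1} − x_{i+1}·y_i:
  6, 20, 37, 9  ⇒  2A = 72, A = 36.
Then Σ (y_i + y_{i+1})·c_i = -491, so ȳ = -491 / (6·36) = -491/216.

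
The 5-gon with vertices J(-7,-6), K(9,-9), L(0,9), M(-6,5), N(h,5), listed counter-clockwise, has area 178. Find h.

Write out the shoelace sum; only the two edges meeting at N involve h:
2·Area = [((-6)·5 − h·5) + (h·(-6) − (-7)·5)] + 252
       = -11·h + 257 = 356
⇒ h = -9.

-9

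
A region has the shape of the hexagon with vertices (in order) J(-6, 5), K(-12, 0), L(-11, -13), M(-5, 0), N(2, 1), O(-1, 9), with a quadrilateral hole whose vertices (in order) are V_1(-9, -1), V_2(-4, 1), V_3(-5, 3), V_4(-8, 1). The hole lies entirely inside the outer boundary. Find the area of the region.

Outer boundary:
Cross-terms: 60, 156, -65, -5, 19, 49  ⇒  Σ = 214
Area = |Σ|/2 = 107.
Hole:
Apply Gauss's area formula: 2A = Σ (x_i·y_{i+1} − x_{i+1}·y_i), indices taken mod 4.
Cross-terms: -13, -7, 19, 17  ⇒  Σ = 16
Area = |Σ|/2 = 8.
Net area = 107 − 8 = 99.

99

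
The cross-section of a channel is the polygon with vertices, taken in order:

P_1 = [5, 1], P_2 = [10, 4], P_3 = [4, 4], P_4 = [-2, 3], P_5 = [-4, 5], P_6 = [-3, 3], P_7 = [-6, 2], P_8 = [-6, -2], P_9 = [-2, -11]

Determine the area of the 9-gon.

105

Apply Gauss's area formula: 2A = Σ (x_i·y_{i+1} − x_{i+1}·y_i), indices taken mod 9.
Σ = (10) + (24) + (20) + (2) + (3) + (12) + (24) + (62) + (53) = 210
Area = |Σ|/2 = 105.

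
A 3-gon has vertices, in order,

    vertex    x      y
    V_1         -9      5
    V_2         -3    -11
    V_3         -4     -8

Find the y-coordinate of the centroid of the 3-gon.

Apply the surveyor's formula. First the cross-terms c_i = x_i·y_{i+1} − x_{i+1}·y_i:
  114, -20, -92  ⇒  2A = 2, A = 1.
Then Σ (y_i + y_{i+1})·c_i = -28, so ȳ = -28 / (6·1) = -14/3.

-14/3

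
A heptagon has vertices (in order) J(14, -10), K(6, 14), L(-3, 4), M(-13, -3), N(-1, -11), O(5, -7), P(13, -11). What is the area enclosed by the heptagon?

322.5

Apply the surveyor's formula: 2A = Σ (x_i·y_{i+1} − x_{i+1}·y_i), indices taken mod 7.
J→K: (14)(14) − (6)(-10) = 256
K→L: (6)(4) − (-3)(14) = 66
L→M: (-3)(-3) − (-13)(4) = 61
M→N: (-13)(-11) − (-1)(-3) = 140
N→O: (-1)(-7) − (5)(-11) = 62
O→P: (5)(-11) − (13)(-7) = 36
P→J: (13)(-10) − (14)(-11) = 24
Σ = 645
Area = |Σ|/2 = 322.5.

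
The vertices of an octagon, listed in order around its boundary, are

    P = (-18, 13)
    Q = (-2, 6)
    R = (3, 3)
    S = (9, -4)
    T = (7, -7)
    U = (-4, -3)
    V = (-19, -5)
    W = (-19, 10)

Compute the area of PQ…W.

309

Apply the shoelace formula: 2A = Σ (x_i·y_{i+1} − x_{i+1}·y_i), indices taken mod 8.
Σ = (-82) + (-24) + (-39) + (-35) + (-49) + (-37) + (-285) + (-67) = -618
Area = |Σ|/2 = 309.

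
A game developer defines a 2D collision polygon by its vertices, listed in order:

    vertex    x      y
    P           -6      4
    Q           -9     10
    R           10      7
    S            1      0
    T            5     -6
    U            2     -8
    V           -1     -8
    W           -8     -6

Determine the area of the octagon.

189

Apply Gauss's area formula: 2A = Σ (x_i·y_{i+1} − x_{i+1}·y_i), indices taken mod 8.
Σ = (-24) + (-163) + (-7) + (-6) + (-28) + (-24) + (-58) + (-68) = -378
Area = |Σ|/2 = 189.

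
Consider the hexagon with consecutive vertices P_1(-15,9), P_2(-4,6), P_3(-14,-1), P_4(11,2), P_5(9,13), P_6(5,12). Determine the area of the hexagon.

Σ = (-54) + (88) + (-17) + (125) + (43) + (225) = 410
Area = |Σ|/2 = 205.

205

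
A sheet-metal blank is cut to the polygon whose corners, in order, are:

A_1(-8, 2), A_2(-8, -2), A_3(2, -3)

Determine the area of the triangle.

20

Apply Gauss's area formula: 2A = Σ (x_i·y_{i+1} − x_{i+1}·y_i), indices taken mod 3.
A_1→A_2: (-8)(-2) − (-8)(2) = 32
A_2→A_3: (-8)(-3) − (2)(-2) = 28
A_3→A_1: (2)(2) − (-8)(-3) = -20
Σ = 40
Area = |Σ|/2 = 20.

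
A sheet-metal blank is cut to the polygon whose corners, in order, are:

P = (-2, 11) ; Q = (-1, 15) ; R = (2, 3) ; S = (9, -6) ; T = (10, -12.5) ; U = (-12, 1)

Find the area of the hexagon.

Apply the surveyor's formula: 2A = Σ (x_i·y_{i+1} − x_{i+1}·y_i), indices taken mod 6.
Cross-terms: -19, -33, -39, -52.5, -140, -130  ⇒  Σ = -413.5
Area = |Σ|/2 = 206.75.

206.75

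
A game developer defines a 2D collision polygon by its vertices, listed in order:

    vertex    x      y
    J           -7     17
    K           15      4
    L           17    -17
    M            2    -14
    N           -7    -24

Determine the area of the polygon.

621.5

Apply the surveyor's formula: 2A = Σ (x_i·y_{i+1} − x_{i+1}·y_i), indices taken mod 5.
J→K: (-7)(4) − (15)(17) = -283
K→L: (15)(-17) − (17)(4) = -323
L→M: (17)(-14) − (2)(-17) = -204
M→N: (2)(-24) − (-7)(-14) = -146
N→J: (-7)(17) − (-7)(-24) = -287
Σ = -1243
Area = |Σ|/2 = 621.5.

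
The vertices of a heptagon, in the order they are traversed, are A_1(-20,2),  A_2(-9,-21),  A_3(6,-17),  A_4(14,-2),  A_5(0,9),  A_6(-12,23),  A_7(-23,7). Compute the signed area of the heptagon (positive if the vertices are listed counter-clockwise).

A_1→A_2: (-20)(-21) − (-9)(2) = 438
A_2→A_3: (-9)(-17) − (6)(-21) = 279
A_3→A_4: (6)(-2) − (14)(-17) = 226
A_4→A_5: (14)(9) − (0)(-2) = 126
A_5→A_6: (0)(23) − (-12)(9) = 108
A_6→A_7: (-12)(7) − (-23)(23) = 445
A_7→A_1: (-23)(2) − (-20)(7) = 94
Σ = 1716
Signed area = Σ/2 = 858 (positive ⇒ counter-clockwise traversal).

858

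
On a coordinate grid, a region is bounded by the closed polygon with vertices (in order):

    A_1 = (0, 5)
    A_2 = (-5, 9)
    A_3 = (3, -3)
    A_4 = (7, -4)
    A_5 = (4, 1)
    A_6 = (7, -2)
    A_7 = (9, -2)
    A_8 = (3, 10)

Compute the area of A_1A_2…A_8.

Apply the shoelace (surveyor's) formula: 2A = Σ (x_i·y_{i+1} − x_{i+1}·y_i), indices taken mod 8.
A_1→A_2: (0)(9) − (-5)(5) = 25
A_2→A_3: (-5)(-3) − (3)(9) = -12
A_3→A_4: (3)(-4) − (7)(-3) = 9
A_4→A_5: (7)(1) − (4)(-4) = 23
A_5→A_6: (4)(-2) − (7)(1) = -15
A_6→A_7: (7)(-2) − (9)(-2) = 4
A_7→A_8: (9)(10) − (3)(-2) = 96
A_8→A_1: (3)(5) − (0)(10) = 15
Σ = 145
Area = |Σ|/2 = 72.5.

72.5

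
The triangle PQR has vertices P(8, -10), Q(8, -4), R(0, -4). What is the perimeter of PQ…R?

24

|PQ| = √((0)² + (6)²) = √36 = 6
|QR| = √((-8)² + (0)²) = √64 = 8
|RP| = √((8)² + (-6)²) = √100 = 10
Perimeter = 6 + 8 + 10 = 24.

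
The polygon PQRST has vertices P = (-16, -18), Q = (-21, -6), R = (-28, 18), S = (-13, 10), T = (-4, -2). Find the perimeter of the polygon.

90

|PQ| = √((-5)² + (12)²) = √169 = 13
|QR| = √((-7)² + (24)²) = √625 = 25
|RS| = √((15)² + (-8)²) = √289 = 17
|ST| = √((9)² + (-12)²) = √225 = 15
|TP| = √((-12)² + (-16)²) = √400 = 20
Perimeter = 13 + 25 + 17 + 15 + 20 = 90.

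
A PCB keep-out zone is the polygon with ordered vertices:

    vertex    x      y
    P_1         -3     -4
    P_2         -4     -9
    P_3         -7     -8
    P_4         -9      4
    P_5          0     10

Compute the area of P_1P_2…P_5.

90

Apply the shoelace formula: 2A = Σ (x_i·y_{i+1} − x_{i+1}·y_i), indices taken mod 5.
Cross-terms: 11, -31, -100, -90, 30  ⇒  Σ = -180
Area = |Σ|/2 = 90.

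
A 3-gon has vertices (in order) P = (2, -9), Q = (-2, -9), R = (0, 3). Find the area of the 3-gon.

24

Apply Gauss's area formula: 2A = Σ (x_i·y_{i+1} − x_{i+1}·y_i), indices taken mod 3.
P→Q: (2)(-9) − (-2)(-9) = -36
Q→R: (-2)(3) − (0)(-9) = -6
R→P: (0)(-9) − (2)(3) = -6
Σ = -48
Area = |Σ|/2 = 24.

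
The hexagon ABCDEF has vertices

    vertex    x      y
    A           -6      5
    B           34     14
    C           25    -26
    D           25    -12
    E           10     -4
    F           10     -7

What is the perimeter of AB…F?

|AB| = √((40)² + (9)²) = √1681 = 41
|BC| = √((-9)² + (-40)²) = √1681 = 41
|CD| = √((0)² + (14)²) = √196 = 14
|DE| = √((-15)² + (8)²) = √289 = 17
|EF| = √((0)² + (-3)²) = √9 = 3
|FA| = √((-16)² + (12)²) = √400 = 20
Perimeter = 41 + 41 + 14 + 17 + 3 + 20 = 136.

136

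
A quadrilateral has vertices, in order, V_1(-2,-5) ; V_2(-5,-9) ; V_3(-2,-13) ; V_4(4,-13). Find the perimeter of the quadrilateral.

|V_1V_2| = √((-3)² + (-4)²) = √25 = 5
|V_2V_3| = √((3)² + (-4)²) = √25 = 5
|V_3V_4| = √((6)² + (0)²) = √36 = 6
|V_4V_1| = √((-6)² + (8)²) = √100 = 10
Perimeter = 5 + 5 + 6 + 10 = 26.

26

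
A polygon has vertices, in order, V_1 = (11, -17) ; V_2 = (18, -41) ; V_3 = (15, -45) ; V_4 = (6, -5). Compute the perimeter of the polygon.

84

|V_1V_2| = √((7)² + (-24)²) = √625 = 25
|V_2V_3| = √((-3)² + (-4)²) = √25 = 5
|V_3V_4| = √((-9)² + (40)²) = √1681 = 41
|V_4V_1| = √((5)² + (-12)²) = √169 = 13
Perimeter = 25 + 5 + 41 + 13 = 84.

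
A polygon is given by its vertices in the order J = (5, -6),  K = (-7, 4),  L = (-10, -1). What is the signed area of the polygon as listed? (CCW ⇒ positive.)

45

Apply the shoelace (surveyor's) formula: 2A = Σ (x_i·y_{i+1} − x_{i+1}·y_i), indices taken mod 3.
Σ = (-22) + (47) + (65) = 90
Signed area = Σ/2 = 45 (positive ⇒ counter-clockwise traversal).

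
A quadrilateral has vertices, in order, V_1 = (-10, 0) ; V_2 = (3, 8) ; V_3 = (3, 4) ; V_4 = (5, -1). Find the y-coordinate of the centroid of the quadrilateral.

Apply the shoelace formula. First the cross-terms c_i = x_i·y_{i+1} − x_{i+1}·y_i:
  -80, -12, -23, -10  ⇒  2A = -125, A = -62.5.
Then Σ (y_i + y_{i+1})·c_i = -843, so ȳ = -843 / (6·(-62.5)) = 2.248.

2.248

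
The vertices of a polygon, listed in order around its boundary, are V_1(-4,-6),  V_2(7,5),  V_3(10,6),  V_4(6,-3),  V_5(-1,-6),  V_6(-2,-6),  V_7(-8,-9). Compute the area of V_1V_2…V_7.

Σ = (22) + (-8) + (-66) + (-39) + (-6) + (-30) + (12) = -115
Area = |Σ|/2 = 57.5.

57.5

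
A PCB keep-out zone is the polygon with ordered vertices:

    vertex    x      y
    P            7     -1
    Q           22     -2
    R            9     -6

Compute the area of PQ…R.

36.5

Σ = (8) + (-114) + (33) = -73
Area = |Σ|/2 = 36.5.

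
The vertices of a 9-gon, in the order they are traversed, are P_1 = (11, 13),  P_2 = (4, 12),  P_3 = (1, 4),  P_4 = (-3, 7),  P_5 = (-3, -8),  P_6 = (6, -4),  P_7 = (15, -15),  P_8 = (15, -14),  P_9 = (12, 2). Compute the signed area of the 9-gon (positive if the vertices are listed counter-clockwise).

Apply Gauss's area formula: 2A = Σ (x_i·y_{i+1} − x_{i+1}·y_i), indices taken mod 9.
P_1→P_2: (11)(12) − (4)(13) = 80
P_2→P_3: (4)(4) − (1)(12) = 4
P_3→P_4: (1)(7) − (-3)(4) = 19
P_4→P_5: (-3)(-8) − (-3)(7) = 45
P_5→P_6: (-3)(-4) − (6)(-8) = 60
P_6→P_7: (6)(-15) − (15)(-4) = -30
P_7→P_8: (15)(-14) − (15)(-15) = 15
P_8→P_9: (15)(2) − (12)(-14) = 198
P_9→P_1: (12)(13) − (11)(2) = 134
Σ = 525
Signed area = Σ/2 = 262.5 (positive ⇒ counter-clockwise traversal).

262.5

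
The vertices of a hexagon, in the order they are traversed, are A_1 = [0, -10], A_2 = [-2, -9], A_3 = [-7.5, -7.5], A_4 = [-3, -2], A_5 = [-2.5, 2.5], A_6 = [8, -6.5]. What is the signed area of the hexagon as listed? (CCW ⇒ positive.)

-88.125

A_1→A_2: (0)(-9) − (-2)(-10) = -20
A_2→A_3: (-2)(-7.5) − (-7.5)(-9) = -52.5
A_3→A_4: (-7.5)(-2) − (-3)(-7.5) = -7.5
A_4→A_5: (-3)(2.5) − (-2.5)(-2) = -12.5
A_5→A_6: (-2.5)(-6.5) − (8)(2.5) = -3.75
A_6→A_1: (8)(-10) − (0)(-6.5) = -80
Σ = -176.25
Signed area = Σ/2 = -88.125 (negative ⇒ clockwise traversal).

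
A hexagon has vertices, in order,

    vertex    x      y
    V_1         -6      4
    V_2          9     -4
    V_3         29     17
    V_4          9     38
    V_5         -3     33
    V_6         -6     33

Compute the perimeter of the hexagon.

|V_1V_2| = √((15)² + (-8)²) = √289 = 17
|V_2V_3| = √((20)² + (21)²) = √841 = 29
|V_3V_4| = √((-20)² + (21)²) = √841 = 29
|V_4V_5| = √((-12)² + (-5)²) = √169 = 13
|V_5V_6| = √((-3)² + (0)²) = √9 = 3
|V_6V_1| = √((0)² + (-29)²) = √841 = 29
Perimeter = 17 + 29 + 29 + 13 + 3 + 29 = 120.

120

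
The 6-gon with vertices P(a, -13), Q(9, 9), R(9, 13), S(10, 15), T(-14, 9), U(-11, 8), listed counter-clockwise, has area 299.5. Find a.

11

The doubled signed area Σ (x_i y_{i+1} − x_{i+1} y_i) is linear in a.
With a=0 it equals 588; the coefficient of a is 1 (from the two edges through P).
So 1·a + 588 = 2·299.5 = 599 ⇒ a = 11.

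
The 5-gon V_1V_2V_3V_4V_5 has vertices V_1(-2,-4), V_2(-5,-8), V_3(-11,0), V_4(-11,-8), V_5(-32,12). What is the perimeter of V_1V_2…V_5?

|V_1V_2| = √((-3)² + (-4)²) = √25 = 5
|V_2V_3| = √((-6)² + (8)²) = √100 = 10
|V_3V_4| = √((0)² + (-8)²) = √64 = 8
|V_4V_5| = √((-21)² + (20)²) = √841 = 29
|V_5V_1| = √((30)² + (-16)²) = √1156 = 34
Perimeter = 5 + 10 + 8 + 29 + 34 = 86.

86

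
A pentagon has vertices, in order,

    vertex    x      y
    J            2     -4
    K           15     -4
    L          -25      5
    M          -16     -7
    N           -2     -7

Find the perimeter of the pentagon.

88

|JK| = √((13)² + (0)²) = √169 = 13
|KL| = √((-40)² + (9)²) = √1681 = 41
|LM| = √((9)² + (-12)²) = √225 = 15
|MN| = √((14)² + (0)²) = √196 = 14
|NJ| = √((4)² + (3)²) = √25 = 5
Perimeter = 13 + 41 + 15 + 14 + 5 = 88.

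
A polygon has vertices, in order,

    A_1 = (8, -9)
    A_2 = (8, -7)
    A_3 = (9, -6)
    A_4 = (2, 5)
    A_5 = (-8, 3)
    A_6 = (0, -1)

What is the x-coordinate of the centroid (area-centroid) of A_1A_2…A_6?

431/225

Apply the shoelace formula. First the cross-terms c_i = x_i·y_{i+1} − x_{i+1}·y_i:
  16, 15, 57, 46, 8, 8  ⇒  2A = 150, A = 75.
Then Σ (x_i + x_{i+1})·c_i = 862, so x̄ = 862 / (6·75) = 431/225.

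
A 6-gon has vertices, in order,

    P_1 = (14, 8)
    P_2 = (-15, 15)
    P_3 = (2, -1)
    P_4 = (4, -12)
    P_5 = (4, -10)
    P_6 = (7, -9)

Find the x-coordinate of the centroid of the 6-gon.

Apply Gauss's area formula. First the cross-terms c_i = x_i·y_{i+1} − x_{i+1}·y_i:
  330, -15, -20, 8, 34, 182  ⇒  2A = 519, A = 259.5.
Then Σ (x_i + x_{i+1})·c_i = 4005, so x̄ = 4005 / (6·259.5) = 445/173.

445/173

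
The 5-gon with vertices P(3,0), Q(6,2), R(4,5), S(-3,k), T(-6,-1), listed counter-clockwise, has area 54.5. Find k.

6

Write out the shoelace sum; only the two edges meeting at S involve k:
2·Area = [(4·k − (-3)·5) + ((-3)·(-1) − (-6)·k)] + 31
       = 10·k + 49 = 109
⇒ k = 6.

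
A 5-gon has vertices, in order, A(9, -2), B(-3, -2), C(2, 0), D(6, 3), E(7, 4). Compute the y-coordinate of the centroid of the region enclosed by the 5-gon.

-9/61

Apply Gauss's area formula. First the cross-terms c_i = x_i·y_{i+1} − x_{i+1}·y_i:
  -24, 4, 6, 3, -50  ⇒  2A = -61, A = -30.5.
Then Σ (y_i + y_{i+1})·c_i = 27, so ȳ = 27 / (6·(-30.5)) = -9/61.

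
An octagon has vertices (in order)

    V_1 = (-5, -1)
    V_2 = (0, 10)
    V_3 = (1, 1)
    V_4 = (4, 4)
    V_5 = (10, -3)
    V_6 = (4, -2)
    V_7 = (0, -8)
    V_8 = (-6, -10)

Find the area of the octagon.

122

Apply the shoelace (surveyor's) formula: 2A = Σ (x_i·y_{i+1} − x_{i+1}·y_i), indices taken mod 8.
Σ = (-50) + (-10) + (0) + (-52) + (-8) + (-32) + (-48) + (-44) = -244
Area = |Σ|/2 = 122.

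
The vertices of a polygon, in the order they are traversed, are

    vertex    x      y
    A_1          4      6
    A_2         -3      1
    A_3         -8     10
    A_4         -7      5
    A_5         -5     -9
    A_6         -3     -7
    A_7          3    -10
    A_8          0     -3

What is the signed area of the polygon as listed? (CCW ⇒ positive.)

Cross-terms: 22, -22, 30, 88, 8, 51, -9, 12  ⇒  Σ = 180
Signed area = Σ/2 = 90 (positive ⇒ counter-clockwise traversal).

90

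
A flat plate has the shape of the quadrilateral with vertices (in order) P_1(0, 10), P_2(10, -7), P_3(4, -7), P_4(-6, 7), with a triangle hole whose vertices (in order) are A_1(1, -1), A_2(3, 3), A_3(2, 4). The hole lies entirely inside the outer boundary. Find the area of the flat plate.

105

Outer boundary:
Apply the shoelace formula: 2A = Σ (x_i·y_{i+1} − x_{i+1}·y_i), indices taken mod 4.
Cross-terms: -100, -42, -14, -60  ⇒  Σ = -216
Area = |Σ|/2 = 108.
Hole:
Apply Gauss's area formula: 2A = Σ (x_i·y_{i+1} − x_{i+1}·y_i), indices taken mod 3.
Σ = (6) + (6) + (-6) = 6
Area = |Σ|/2 = 3.
Net area = 108 − 3 = 105.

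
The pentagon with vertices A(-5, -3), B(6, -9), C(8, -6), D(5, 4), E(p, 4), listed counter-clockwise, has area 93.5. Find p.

2

Write out the shoelace sum; only the two edges meeting at E involve p:
2·Area = [(5·4 − p·4) + (p·(-3) − (-5)·4)] + 161
       = -7·p + 201 = 187
⇒ p = 2.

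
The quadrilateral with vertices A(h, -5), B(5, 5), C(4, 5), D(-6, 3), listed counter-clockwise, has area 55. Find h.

4

The doubled signed area Σ (x_i y_{i+1} − x_{i+1} y_i) is linear in h.
With h=0 it equals 102; the coefficient of h is 2 (from the two edges through A).
So 2·h + 102 = 2·55 = 110 ⇒ h = 4.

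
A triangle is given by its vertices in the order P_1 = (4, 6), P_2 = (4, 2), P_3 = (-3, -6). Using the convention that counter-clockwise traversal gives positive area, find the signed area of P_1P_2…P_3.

Apply the shoelace (surveyor's) formula: 2A = Σ (x_i·y_{i+1} − x_{i+1}·y_i), indices taken mod 3.
Σ = (-16) + (-18) + (6) = -28
Signed area = Σ/2 = -14 (negative ⇒ clockwise traversal).

-14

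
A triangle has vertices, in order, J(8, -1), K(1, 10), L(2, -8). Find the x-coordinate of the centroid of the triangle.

Apply the surveyor's formula. First the cross-terms c_i = x_i·y_{i+1} − x_{i+1}·y_i:
  81, -28, 62  ⇒  2A = 115, A = 57.5.
Then Σ (x_i + x_{i+1})·c_i = 1265, so x̄ = 1265 / (6·57.5) = 11/3.

11/3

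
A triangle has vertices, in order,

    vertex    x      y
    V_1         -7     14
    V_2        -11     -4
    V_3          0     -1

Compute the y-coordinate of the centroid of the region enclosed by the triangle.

Apply the surveyor's formula. First the cross-terms c_i = x_i·y_{i+1} − x_{i+1}·y_i:
  182, 11, -7  ⇒  2A = 186, A = 93.
Then Σ (y_i + y_{i+1})·c_i = 1674, so ȳ = 1674 / (6·93) = 3.

3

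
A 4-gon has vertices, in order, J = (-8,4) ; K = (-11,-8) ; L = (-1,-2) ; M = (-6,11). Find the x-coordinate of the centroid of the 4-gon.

-985/163

Apply the shoelace (surveyor's) formula. First the cross-terms c_i = x_i·y_{i+1} − x_{i+1}·y_i:
  108, 14, -23, 64  ⇒  2A = 163, A = 81.5.
Then Σ (x_i + x_{i+1})·c_i = -2955, so x̄ = -2955 / (6·81.5) = -985/163.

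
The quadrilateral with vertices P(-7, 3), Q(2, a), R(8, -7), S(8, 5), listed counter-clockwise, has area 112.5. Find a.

-6

The doubled signed area Σ (x_i y_{i+1} − x_{i+1} y_i) is linear in a.
With a=0 it equals 135; the coefficient of a is -15 (from the two edges through Q).
So -15·a + 135 = 2·112.5 = 225 ⇒ a = -6.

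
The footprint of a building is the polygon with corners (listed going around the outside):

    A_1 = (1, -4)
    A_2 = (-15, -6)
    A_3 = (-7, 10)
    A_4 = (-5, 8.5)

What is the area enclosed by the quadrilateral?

128

Σ = (-66) + (-192) + (-9.5) + (11.5) = -256
Area = |Σ|/2 = 128.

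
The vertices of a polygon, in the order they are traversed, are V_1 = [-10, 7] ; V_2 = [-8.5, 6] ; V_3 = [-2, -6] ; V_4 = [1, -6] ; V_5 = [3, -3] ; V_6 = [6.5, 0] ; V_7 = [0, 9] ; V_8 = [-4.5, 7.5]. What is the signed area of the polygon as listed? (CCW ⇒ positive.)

Σ = (-0.5) + (63) + (18) + (15) + (19.5) + (58.5) + (40.5) + (43.5) = 257.5
Signed area = Σ/2 = 128.75 (positive ⇒ counter-clockwise traversal).

128.75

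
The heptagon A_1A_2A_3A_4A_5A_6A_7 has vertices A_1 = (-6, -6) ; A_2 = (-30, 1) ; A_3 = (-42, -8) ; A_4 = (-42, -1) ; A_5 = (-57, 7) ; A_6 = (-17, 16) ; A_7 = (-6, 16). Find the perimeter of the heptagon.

|A_1A_2| = √((-24)² + (7)²) = √625 = 25
|A_2A_3| = √((-12)² + (-9)²) = √225 = 15
|A_3A_4| = √((0)² + (7)²) = √49 = 7
|A_4A_5| = √((-15)² + (8)²) = √289 = 17
|A_5A_6| = √((40)² + (9)²) = √1681 = 41
|A_6A_7| = √((11)² + (0)²) = √121 = 11
|A_7A_1| = √((0)² + (-22)²) = √484 = 22
Perimeter = 25 + 15 + 7 + 17 + 41 + 11 + 22 = 138.

138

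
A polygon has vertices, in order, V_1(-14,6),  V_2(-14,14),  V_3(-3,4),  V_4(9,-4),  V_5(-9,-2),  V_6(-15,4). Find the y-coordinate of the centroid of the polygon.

Apply the shoelace formula. First the cross-terms c_i = x_i·y_{i+1} − x_{i+1}·y_i:
  -112, -14, -24, -54, -66, -34  ⇒  2A = -304, A = -152.
Then Σ (y_i + y_{i+1})·c_i = -2640, so ȳ = -2640 / (6·(-152)) = 55/19.

55/19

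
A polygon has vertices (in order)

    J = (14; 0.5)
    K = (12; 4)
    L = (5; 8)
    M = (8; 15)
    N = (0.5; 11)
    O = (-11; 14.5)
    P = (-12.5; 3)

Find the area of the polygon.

222.875

Apply the shoelace formula: 2A = Σ (x_i·y_{i+1} − x_{i+1}·y_i), indices taken mod 7.
Cross-terms: 50, 76, 11, 80.5, 128.25, 148.25, -48.25  ⇒  Σ = 445.75
Area = |Σ|/2 = 222.875.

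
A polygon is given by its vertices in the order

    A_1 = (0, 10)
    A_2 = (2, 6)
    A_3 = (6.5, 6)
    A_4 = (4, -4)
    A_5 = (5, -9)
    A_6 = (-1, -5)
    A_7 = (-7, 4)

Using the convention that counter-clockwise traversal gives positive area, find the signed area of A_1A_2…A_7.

-128

Apply the shoelace formula: 2A = Σ (x_i·y_{i+1} − x_{i+1}·y_i), indices taken mod 7.
Cross-terms: -20, -27, -50, -16, -34, -39, -70  ⇒  Σ = -256
Signed area = Σ/2 = -128 (negative ⇒ clockwise traversal).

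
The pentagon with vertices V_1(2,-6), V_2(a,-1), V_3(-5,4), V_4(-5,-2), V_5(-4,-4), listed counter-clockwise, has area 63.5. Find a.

6

The doubled signed area Σ (x_i y_{i+1} − x_{i+1} y_i) is linear in a.
With a=0 it equals 67; the coefficient of a is 10 (from the two edges through V_2).
So 10·a + 67 = 2·63.5 = 127 ⇒ a = 6.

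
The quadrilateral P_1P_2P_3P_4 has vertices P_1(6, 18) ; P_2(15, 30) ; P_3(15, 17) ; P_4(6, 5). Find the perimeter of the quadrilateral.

56

|P_1P_2| = √((9)² + (12)²) = √225 = 15
|P_2P_3| = √((0)² + (-13)²) = √169 = 13
|P_3P_4| = √((-9)² + (-12)²) = √225 = 15
|P_4P_1| = √((0)² + (13)²) = √169 = 13
Perimeter = 15 + 13 + 15 + 13 = 56.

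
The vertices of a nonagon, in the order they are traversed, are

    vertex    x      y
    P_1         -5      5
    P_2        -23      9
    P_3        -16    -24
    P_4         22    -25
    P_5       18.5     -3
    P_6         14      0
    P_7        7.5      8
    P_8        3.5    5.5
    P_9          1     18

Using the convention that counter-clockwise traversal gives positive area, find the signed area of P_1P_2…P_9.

Cross-terms: 70, 696, 928, 396.5, 42, 112, 13.25, 57.5, 95  ⇒  Σ = 2410.25
Signed area = Σ/2 = 1205.125 (positive ⇒ counter-clockwise traversal).

1205.125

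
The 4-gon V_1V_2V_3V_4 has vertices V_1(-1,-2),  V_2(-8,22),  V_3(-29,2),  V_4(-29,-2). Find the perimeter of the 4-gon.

86

|V_1V_2| = √((-7)² + (24)²) = √625 = 25
|V_2V_3| = √((-21)² + (-20)²) = √841 = 29
|V_3V_4| = √((0)² + (-4)²) = √16 = 4
|V_4V_1| = √((28)² + (0)²) = √784 = 28
Perimeter = 25 + 29 + 4 + 28 = 86.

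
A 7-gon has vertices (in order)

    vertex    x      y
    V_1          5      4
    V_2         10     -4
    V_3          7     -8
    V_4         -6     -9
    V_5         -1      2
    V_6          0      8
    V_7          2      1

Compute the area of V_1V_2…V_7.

132.5

Apply the surveyor's formula: 2A = Σ (x_i·y_{i+1} − x_{i+1}·y_i), indices taken mod 7.
V_1→V_2: (5)(-4) − (10)(4) = -60
V_2→V_3: (10)(-8) − (7)(-4) = -52
V_3→V_4: (7)(-9) − (-6)(-8) = -111
V_4→V_5: (-6)(2) − (-1)(-9) = -21
V_5→V_6: (-1)(8) − (0)(2) = -8
V_6→V_7: (0)(1) − (2)(8) = -16
V_7→V_1: (2)(4) − (5)(1) = 3
Σ = -265
Area = |Σ|/2 = 132.5.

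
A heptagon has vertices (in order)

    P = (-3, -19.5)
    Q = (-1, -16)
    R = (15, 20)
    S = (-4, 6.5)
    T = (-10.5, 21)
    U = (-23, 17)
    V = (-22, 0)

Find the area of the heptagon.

758.875

Apply the surveyor's formula: 2A = Σ (x_i·y_{i+1} − x_{i+1}·y_i), indices taken mod 7.
Σ = (28.5) + (220) + (177.5) + (-15.75) + (304.5) + (374) + (429) = 1517.75
Area = |Σ|/2 = 758.875.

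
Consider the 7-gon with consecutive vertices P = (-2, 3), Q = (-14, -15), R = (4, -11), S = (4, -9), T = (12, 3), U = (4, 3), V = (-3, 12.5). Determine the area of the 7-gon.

Σ = (72) + (214) + (8) + (120) + (24) + (59) + (16) = 513
Area = |Σ|/2 = 256.5.

256.5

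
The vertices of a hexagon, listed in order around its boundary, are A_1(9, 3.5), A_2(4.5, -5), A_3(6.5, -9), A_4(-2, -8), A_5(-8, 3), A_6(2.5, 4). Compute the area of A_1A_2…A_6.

Apply the surveyor's formula: 2A = Σ (x_i·y_{i+1} − x_{i+1}·y_i), indices taken mod 6.
Cross-terms: -60.75, -8, -70, -70, -39.5, -27.25  ⇒  Σ = -275.5
Area = |Σ|/2 = 137.75.

137.75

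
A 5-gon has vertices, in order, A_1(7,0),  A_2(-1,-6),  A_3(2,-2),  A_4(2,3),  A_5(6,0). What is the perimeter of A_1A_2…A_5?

26

|A_1A_2| = √((-8)² + (-6)²) = √100 = 10
|A_2A_3| = √((3)² + (4)²) = √25 = 5
|A_3A_4| = √((0)² + (5)²) = √25 = 5
|A_4A_5| = √((4)² + (-3)²) = √25 = 5
|A_5A_1| = √((1)² + (0)²) = √1 = 1
Perimeter = 10 + 5 + 5 + 5 + 1 = 26.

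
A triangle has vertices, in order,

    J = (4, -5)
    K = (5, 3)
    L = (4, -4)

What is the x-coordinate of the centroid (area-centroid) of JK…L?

13/3

Apply Gauss's area formula. First the cross-terms c_i = x_i·y_{i+1} − x_{i+1}·y_i:
  37, -32, -4  ⇒  2A = 1, A = 0.5.
Then Σ (x_i + x_{i+1})·c_i = 13, so x̄ = 13 / (6·0.5) = 13/3.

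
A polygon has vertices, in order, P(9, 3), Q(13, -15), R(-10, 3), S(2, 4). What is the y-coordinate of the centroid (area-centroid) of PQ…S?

-8/3

Apply the shoelace (surveyor's) formula. First the cross-terms c_i = x_i·y_{i+1} − x_{i+1}·y_i:
  -174, -111, -46, -30  ⇒  2A = -361, A = -180.5.
Then Σ (y_i + y_{i+1})·c_i = 2888, so ȳ = 2888 / (6·(-180.5)) = -8/3.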